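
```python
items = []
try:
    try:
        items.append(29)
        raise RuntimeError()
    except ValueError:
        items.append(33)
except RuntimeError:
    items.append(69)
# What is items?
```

Step-by-step execution trace:
1. Inner try: `items.append(29)` → items = [29].
2. `raise RuntimeError()` raises RuntimeError.
3. Inner `except ValueError` does not match RuntimeError; exception propagates to outer try.
4. Outer `except RuntimeError` matches → `items.append(69)` → items = [29, 69].
Result: [29, 69]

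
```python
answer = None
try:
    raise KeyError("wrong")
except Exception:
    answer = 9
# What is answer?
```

Step-by-step execution trace:
1. `raise KeyError(...)` raises KeyError.
2. `except Exception` matches (KeyError is a subclass of Exception) → answer = 9.
Result: 9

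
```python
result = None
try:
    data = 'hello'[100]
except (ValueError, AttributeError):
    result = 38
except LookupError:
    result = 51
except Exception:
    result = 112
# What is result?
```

Step-by-step execution trace:
1. `data = 'hello'[100]` raises IndexError.
2. `except (ValueError, AttributeError)` does not match IndexError; skipped.
3. `except LookupError` matches (IndexError is a subclass of LookupError) → result = 51.
4. `except Exception` is not reached.
Result: 51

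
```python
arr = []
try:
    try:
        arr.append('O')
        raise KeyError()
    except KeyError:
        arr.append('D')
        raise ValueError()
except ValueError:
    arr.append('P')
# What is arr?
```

Step-by-step execution trace:
1. Inner try: `arr.append('O')` → arr = ['O'].
2. `raise KeyError()` raises KeyError.
3. Inner `except KeyError` matches → `arr.append('D')` → arr = ['O', 'D'].
4. `raise ValueError()` raises ValueError; propagates to outer try.
5. Outer `except ValueError` matches → `arr.append('P')` → arr = ['O', 'D', 'P'].
Result: ['O', 'D', 'P']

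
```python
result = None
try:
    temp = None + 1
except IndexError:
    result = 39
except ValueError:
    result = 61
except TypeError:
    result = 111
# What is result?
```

Step-by-step execution trace:
1. `temp = None + 1` raises TypeError.
2. `except IndexError` does not match TypeError; skipped.
3. `except ValueError` does not match TypeError; skipped.
4. `except TypeError` matches → result = 111.
Result: 111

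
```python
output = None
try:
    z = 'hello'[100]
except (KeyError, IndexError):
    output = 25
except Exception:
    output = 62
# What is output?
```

Step-by-step execution trace:
1. `z = 'hello'[100]` raises IndexError.
2. `except (KeyError, IndexError)` matches (IndexError is in the tuple) → output = 25.
3. `except Exception` is not reached.
Result: 25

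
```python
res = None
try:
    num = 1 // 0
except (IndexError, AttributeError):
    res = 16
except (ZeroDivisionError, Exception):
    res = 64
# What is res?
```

Step-by-step execution trace:
1. `num = 1 // 0` raises ZeroDivisionError.
2. `except (IndexError, AttributeError)` does not match ZeroDivisionError; skipped.
3. `except (ZeroDivisionError, Exception)` matches (ZeroDivisionError is in the tuple) → res = 64.
Result: 64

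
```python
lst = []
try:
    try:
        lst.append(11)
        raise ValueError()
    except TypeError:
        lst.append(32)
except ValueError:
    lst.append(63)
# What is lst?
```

Step-by-step execution trace:
1. Inner try: `lst.append(11)` → lst = [11].
2. `raise ValueError()` raises ValueError.
3. Inner `except TypeError` does not match ValueError; exception propagates to outer try.
4. Outer `except ValueError` matches → `lst.append(63)` → lst = [11, 63].
Result: [11, 63]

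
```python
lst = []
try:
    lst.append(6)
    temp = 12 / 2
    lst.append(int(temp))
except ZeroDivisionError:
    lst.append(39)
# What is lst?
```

Step-by-step execution trace:
1. try: `lst.append(6)` → lst = [6].
2. `temp = 12 / 2` → temp = 6.0. No exception raised.
3. `lst.append(int(temp))` → lst = [6, 6].
4. `except ZeroDivisionError` is skipped (no exception was raised).
Result: [6, 6]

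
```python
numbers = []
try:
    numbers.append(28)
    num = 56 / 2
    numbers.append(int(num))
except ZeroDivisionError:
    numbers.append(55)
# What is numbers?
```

Step-by-step execution trace:
1. try: `numbers.append(28)` → numbers = [28].
2. `num = 56 / 2` → num = 28.0. No exception raised.
3. `numbers.append(int(num))` → numbers = [28, 28].
4. `except ZeroDivisionError` is skipped (no exception was raised).
Result: [28, 28]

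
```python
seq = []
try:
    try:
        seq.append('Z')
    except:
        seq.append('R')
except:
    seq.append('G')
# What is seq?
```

Step-by-step execution trace:
1. Inner try: `seq.append('Z')` → seq = ['Z']. No exception raised.
2. Inner `except` is skipped.
3. Inner try completes normally; outer `except` is skipped.
Result: ['Z']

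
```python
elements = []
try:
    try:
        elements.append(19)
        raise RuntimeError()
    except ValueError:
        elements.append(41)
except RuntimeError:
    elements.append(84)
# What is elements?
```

Step-by-step execution trace:
1. Inner try: `elements.append(19)` → elements = [19].
2. `raise RuntimeError()` raises RuntimeError.
3. Inner `except ValueError` does not match RuntimeError; exception propagates to outer try.
4. Outer `except RuntimeError` matches → `elements.append(84)` → elements = [19, 84].
Result: [19, 84]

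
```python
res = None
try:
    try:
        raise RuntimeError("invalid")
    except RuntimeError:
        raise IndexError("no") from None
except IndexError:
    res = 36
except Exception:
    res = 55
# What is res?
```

Step-by-step execution trace:
1. Inner try raises RuntimeError; inner `except RuntimeError` catches it.
2. `raise IndexError(...) from None` raises IndexError (from None suppresses __context__, but the active exception is still IndexError).
3. Outer `except IndexError` matches → res = 36.
4. `except Exception` is not reached.
Result: 36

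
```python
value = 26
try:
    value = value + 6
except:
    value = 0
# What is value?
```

Step-by-step execution trace:
1. value starts at 26.
2. try: `value = value + 6` → value = 32. No exception raised.
3. `except` is skipped.
Result: 32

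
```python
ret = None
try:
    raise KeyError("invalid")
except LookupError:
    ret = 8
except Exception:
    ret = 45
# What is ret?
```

Step-by-step execution trace:
1. `raise KeyError(...)` raises KeyError.
2. `except LookupError` matches (KeyError is a subclass of LookupError) → ret = 8.
3. `except Exception` is not reached.
Result: 8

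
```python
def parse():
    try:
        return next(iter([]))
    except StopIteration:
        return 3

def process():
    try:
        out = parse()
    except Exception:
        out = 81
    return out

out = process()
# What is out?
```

Step-by-step execution trace:
1. `process()` calls `parse()`.
2. In parse: `next(iter([]))` raises StopIteration; `except StopIteration` catches it → returns 3.
3. In process: `out = parse()` → out = 3. No exception reaches process.
4. `except Exception` is skipped; process returns 3.
5. out = 3.
Result: 3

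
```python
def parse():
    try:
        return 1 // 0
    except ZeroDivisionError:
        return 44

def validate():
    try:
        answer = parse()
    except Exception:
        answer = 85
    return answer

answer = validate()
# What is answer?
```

Step-by-step execution trace:
1. `validate()` calls `parse()`.
2. In parse: `1 // 0` raises ZeroDivisionError; `except ZeroDivisionError` catches it → returns 44.
3. In validate: `answer = parse()` → answer = 44. No exception reaches validate.
4. `except Exception` is skipped; validate returns 44.
5. answer = 44.
Result: 44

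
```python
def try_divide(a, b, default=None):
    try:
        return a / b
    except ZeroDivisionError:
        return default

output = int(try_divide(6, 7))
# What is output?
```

Step-by-step execution trace:
1. `try_divide(6, 7)` enters try: `return 6 / 7` → returns 0.8571428571428571. No exception raised.
2. `except ZeroDivisionError` is skipped.
3. `int(0.8571428571428571)` → 0 → output = 0.
Result: 0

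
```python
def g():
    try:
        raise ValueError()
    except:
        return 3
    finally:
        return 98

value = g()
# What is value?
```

Step-by-step execution trace:
1. `g()` enters try: `raise ValueError()` raises ValueError.
2. bare `except` matches → `return 3` sets pending return value 3.
3. Before returning, `finally: return 98` runs and overrides the pending return.
4. g() returns 98 → value = 98.
Result: 98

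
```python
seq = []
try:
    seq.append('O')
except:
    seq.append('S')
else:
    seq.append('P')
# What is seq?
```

Step-by-step execution trace:
1. try: `seq.append('O')` → seq = ['O']. No exception raised.
2. `except` is skipped.
3. `else` runs (try completed without exception): `seq.append('P')` → seq = ['O', 'P'].
Result: ['O', 'P']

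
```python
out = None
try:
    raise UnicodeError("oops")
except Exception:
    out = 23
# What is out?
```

Step-by-step execution trace:
1. `raise UnicodeError(...)` raises UnicodeError.
2. `except Exception` matches (UnicodeError is a subclass of Exception) → out = 23.
Result: 23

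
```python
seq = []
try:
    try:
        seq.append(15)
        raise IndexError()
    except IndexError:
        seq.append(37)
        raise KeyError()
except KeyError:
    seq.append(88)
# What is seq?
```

Step-by-step execution trace:
1. Inner try: `seq.append(15)` → seq = [15].
2. `raise IndexError()` raises IndexError.
3. Inner `except IndexError` matches → `seq.append(37)` → seq = [15, 37].
4. `raise KeyError()` raises KeyError; propagates to outer try.
5. Outer `except KeyError` matches → `seq.append(88)` → seq = [15, 37, 88].
Result: [15, 37, 88]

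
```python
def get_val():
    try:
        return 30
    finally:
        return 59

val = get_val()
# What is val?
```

Step-by-step execution trace:
1. `get_val()` enters try: `return 30` sets pending return value 30.
2. Before returning, `finally: return 59` runs and overrides the pending return.
3. get_val() returns 59 → val = 59.
Result: 59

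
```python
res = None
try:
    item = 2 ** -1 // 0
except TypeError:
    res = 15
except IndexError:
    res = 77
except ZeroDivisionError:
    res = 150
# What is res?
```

Step-by-step execution trace:
1. `item = 2 ** -1 // 0` raises ZeroDivisionError.
2. `except TypeError` does not match ZeroDivisionError; skipped.
3. `except IndexError` does not match ZeroDivisionError; skipped.
4. `except ZeroDivisionError` matches → res = 150.
Result: 150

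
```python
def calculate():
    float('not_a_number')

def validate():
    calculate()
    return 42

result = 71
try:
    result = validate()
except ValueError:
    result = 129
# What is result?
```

Step-by-step execution trace:
1. result starts at 71.
2. try: `validate()` calls `calculate()`.
3. `calculate()` evaluates `float('not_a_number')`, which raises ValueError; it propagates through validate (uncaught).
4. `return 42` in validate is not reached; the assignment to result does not complete.
5. `except ValueError` matches → result = 129.
Result: 129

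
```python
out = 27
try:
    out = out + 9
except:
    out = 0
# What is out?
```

Step-by-step execution trace:
1. out starts at 27.
2. try: `out = out + 9` → out = 36. No exception raised.
3. `except` is skipped.
Result: 36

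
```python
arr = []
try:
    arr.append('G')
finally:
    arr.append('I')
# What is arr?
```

Step-by-step execution trace:
1. try: `arr.append('G')` → arr = ['G'].
2. The try body completes without raising.
3. finally always runs: `arr.append('I')` → arr = ['G', 'I'].
Result: ['G', 'I']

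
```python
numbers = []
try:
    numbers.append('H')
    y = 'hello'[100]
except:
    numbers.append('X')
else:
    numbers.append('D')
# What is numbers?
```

Step-by-step execution trace:
1. try: `numbers.append('H')` → numbers = ['H'].
2. `y = 'hello'[100]` raises IndexError.
3. bare `except` matches → `numbers.append('X')` → numbers = ['H', 'X'].
4. `else` is skipped (an exception was raised).
Result: ['H', 'X']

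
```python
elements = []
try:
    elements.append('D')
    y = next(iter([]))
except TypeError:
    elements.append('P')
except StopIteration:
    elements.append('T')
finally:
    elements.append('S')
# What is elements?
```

Step-by-step execution trace:
1. try: `elements.append('D')` → elements = ['D'].
2. `y = next(iter([]))` raises StopIteration.
3. `except TypeError` does not match StopIteration; skipped.
4. `except StopIteration` matches → `elements.append('T')` → elements = ['D', 'T'].
5. finally always runs: `elements.append('S')` → elements = ['D', 'T', 'S'].
Result: ['D', 'T', 'S']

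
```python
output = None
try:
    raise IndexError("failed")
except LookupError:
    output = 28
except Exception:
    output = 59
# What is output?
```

Step-by-step execution trace:
1. `raise IndexError(...)` raises IndexError.
2. `except LookupError` matches (IndexError is a subclass of LookupError) → output = 28.
3. `except Exception` is not reached.
Result: 28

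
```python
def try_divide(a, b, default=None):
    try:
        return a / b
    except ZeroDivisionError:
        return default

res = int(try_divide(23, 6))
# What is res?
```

Step-by-step execution trace:
1. `try_divide(23, 6)` enters try: `return 23 / 6` → returns 3.8333333333333335. No exception raised.
2. `except ZeroDivisionError` is skipped.
3. `int(3.8333333333333335)` → 3 → res = 3.
Result: 3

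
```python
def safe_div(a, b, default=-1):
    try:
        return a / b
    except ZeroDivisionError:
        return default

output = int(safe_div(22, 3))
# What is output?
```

Step-by-step execution trace:
1. `safe_div(22, 3)` enters try: `return 22 / 3` → returns 7.333333333333333. No exception raised.
2. `except ZeroDivisionError` is skipped.
3. `int(7.333333333333333)` → 7 → output = 7.
Result: 7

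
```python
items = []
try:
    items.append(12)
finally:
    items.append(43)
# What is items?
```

Step-by-step execution trace:
1. try: `items.append(12)` → items = [12].
2. The try body completes without raising.
3. finally always runs: `items.append(43)` → items = [12, 43].
Result: [12, 43]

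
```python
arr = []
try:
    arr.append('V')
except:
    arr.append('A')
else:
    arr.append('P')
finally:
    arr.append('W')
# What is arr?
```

Step-by-step execution trace:
1. try: `arr.append('V')` → arr = ['V']. No exception raised.
2. `except` is skipped.
3. `else` runs: `arr.append('P')` → arr = ['V', 'P'].
4. `finally` always runs: `arr.append('W')` → arr = ['V', 'P', 'W'].
Result: ['V', 'P', 'W']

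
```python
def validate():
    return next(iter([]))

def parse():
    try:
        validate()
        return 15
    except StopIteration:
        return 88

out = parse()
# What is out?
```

Step-by-step execution trace:
1. `parse()` calls `validate()`.
2. `validate()` evaluates `next(iter([]))`, which raises StopIteration; it propagates to the caller.
3. `return 15` is not reached.
4. `except StopIteration` in parse matches → returns 88.
5. out = 88.
Result: 88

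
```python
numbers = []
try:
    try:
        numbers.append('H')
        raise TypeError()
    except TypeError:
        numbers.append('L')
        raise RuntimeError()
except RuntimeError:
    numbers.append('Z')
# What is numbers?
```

Step-by-step execution trace:
1. Inner try: `numbers.append('H')` → numbers = ['H'].
2. `raise TypeError()` raises TypeError.
3. Inner `except TypeError` matches → `numbers.append('L')` → numbers = ['H', 'L'].
4. `raise RuntimeError()` raises RuntimeError; propagates to outer try.
5. Outer `except RuntimeError` matches → `numbers.append('Z')` → numbers = ['H', 'L', 'Z'].
Result: ['H', 'L', 'Z']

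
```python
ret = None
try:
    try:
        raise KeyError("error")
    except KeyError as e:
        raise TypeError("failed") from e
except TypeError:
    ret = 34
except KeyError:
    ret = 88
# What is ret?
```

Step-by-step execution trace:
1. Inner try raises KeyError; inner `except KeyError as e` catches it.
2. `raise TypeError(...) from e` raises TypeError (KeyError is attached as __cause__, but only TypeError is active).
3. Outer `except TypeError` matches → ret = 34.
4. `except KeyError` is not reached.
Result: 34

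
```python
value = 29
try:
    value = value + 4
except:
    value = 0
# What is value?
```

Step-by-step execution trace:
1. value starts at 29.
2. try: `value = value + 4` → value = 33. No exception raised.
3. `except` is skipped.
Result: 33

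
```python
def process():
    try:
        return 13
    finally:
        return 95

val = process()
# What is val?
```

Step-by-step execution trace:
1. `process()` enters try: `return 13` sets pending return value 13.
2. Before returning, `finally: return 95` runs and overrides the pending return.
3. process() returns 95 → val = 95.
Result: 95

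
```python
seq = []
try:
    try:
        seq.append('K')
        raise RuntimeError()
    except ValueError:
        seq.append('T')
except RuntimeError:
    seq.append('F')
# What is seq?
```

Step-by-step execution trace:
1. Inner try: `seq.append('K')` → seq = ['K'].
2. `raise RuntimeError()` raises RuntimeError.
3. Inner `except ValueError` does not match RuntimeError; exception propagates to outer try.
4. Outer `except RuntimeError` matches → `seq.append('F')` → seq = ['K', 'F'].
Result: ['K', 'F']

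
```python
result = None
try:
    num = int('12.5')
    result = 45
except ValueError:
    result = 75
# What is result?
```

Step-by-step execution trace:
1. `num = int('12.5')` raises ValueError.
2. `result = 45` is not reached.
3. `except ValueError` matches → result = 75.
Result: 75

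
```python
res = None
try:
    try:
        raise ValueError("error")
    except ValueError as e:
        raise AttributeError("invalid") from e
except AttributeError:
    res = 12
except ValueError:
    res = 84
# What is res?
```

Step-by-step execution trace:
1. Inner try raises ValueError; inner `except ValueError as e` catches it.
2. `raise AttributeError(...) from e` raises AttributeError (ValueError is attached as __cause__, but only AttributeError is active).
3. Outer `except AttributeError` matches → res = 12.
4. `except ValueError` is not reached.
Result: 12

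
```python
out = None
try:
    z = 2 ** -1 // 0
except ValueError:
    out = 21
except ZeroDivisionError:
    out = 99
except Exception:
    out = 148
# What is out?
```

Step-by-step execution trace:
1. `z = 2 ** -1 // 0` raises ZeroDivisionError.
2. `except ValueError` does not match ZeroDivisionError; skipped.
3. `except ZeroDivisionError` matches → out = 99.
4. Remaining except clauses are skipped.
Result: 99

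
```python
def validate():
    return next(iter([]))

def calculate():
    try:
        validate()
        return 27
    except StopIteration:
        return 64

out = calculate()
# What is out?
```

Step-by-step execution trace:
1. `calculate()` calls `validate()`.
2. `validate()` evaluates `next(iter([]))`, which raises StopIteration; it propagates to the caller.
3. `return 27` is not reached.
4. `except StopIteration` in calculate matches → returns 64.
5. out = 64.
Result: 64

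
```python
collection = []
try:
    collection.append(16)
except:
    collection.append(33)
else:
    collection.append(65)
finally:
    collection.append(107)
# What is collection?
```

Step-by-step execution trace:
1. try: `collection.append(16)` → collection = [16]. No exception raised.
2. `except` is skipped.
3. `else` runs: `collection.append(65)` → collection = [16, 65].
4. `finally` always runs: `collection.append(107)` → collection = [16, 65, 107].
Result: [16, 65, 107]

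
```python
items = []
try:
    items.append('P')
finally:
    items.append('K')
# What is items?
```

Step-by-step execution trace:
1. try: `items.append('P')` → items = ['P'].
2. The try body completes without raising.
3. finally always runs: `items.append('K')` → items = ['P', 'K'].
Result: ['P', 'K']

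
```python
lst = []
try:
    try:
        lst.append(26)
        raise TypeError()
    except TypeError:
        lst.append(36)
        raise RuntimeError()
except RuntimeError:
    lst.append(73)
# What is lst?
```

Step-by-step execution trace:
1. Inner try: `lst.append(26)` → lst = [26].
2. `raise TypeError()` raises TypeError.
3. Inner `except TypeError` matches → `lst.append(36)` → lst = [26, 36].
4. `raise RuntimeError()` raises RuntimeError; propagates to outer try.
5. Outer `except RuntimeError` matches → `lst.append(73)` → lst = [26, 36, 73].
Result: [26, 36, 73]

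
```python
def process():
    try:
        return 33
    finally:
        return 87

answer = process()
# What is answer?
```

Step-by-step execution trace:
1. `process()` enters try: `return 33` sets pending return value 33.
2. Before returning, `finally: return 87` runs and overrides the pending return.
3. process() returns 87 → answer = 87.
Result: 87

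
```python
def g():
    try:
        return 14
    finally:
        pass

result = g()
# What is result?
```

Step-by-step execution trace:
1. `g()` enters try: `return 14` sets pending return value 14.
2. Before returning, `finally: pass` runs (no effect).
3. g() returns 14 → result = 14.
Result: 14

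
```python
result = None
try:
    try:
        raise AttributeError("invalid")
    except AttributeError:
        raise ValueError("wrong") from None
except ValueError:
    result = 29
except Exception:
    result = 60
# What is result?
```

Step-by-step execution trace:
1. Inner try raises AttributeError; inner `except AttributeError` catches it.
2. `raise ValueError(...) from None` raises ValueError (from None suppresses __context__, but the active exception is still ValueError).
3. Outer `except ValueError` matches → result = 29.
4. `except Exception` is not reached.
Result: 29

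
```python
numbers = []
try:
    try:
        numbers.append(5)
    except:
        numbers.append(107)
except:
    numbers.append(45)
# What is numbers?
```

Step-by-step execution trace:
1. Inner try: `numbers.append(5)` → numbers = [5]. No exception raised.
2. Inner `except` is skipped.
3. Inner try completes normally; outer `except` is skipped.
Result: [5]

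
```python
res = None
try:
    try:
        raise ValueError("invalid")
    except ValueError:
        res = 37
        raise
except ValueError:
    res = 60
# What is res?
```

Step-by-step execution trace:
1. Inner try: `raise ValueError("invalid")` raises ValueError.
2. Inner `except ValueError` matches → res = 37.
3. bare `raise` re-raises the same ValueError.
4. Outer `except ValueError` matches → res = 60.
Result: 60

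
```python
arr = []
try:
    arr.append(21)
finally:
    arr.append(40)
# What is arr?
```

Step-by-step execution trace:
1. try: `arr.append(21)` → arr = [21].
2. The try body completes without raising.
3. finally always runs: `arr.append(40)` → arr = [21, 40].
Result: [21, 40]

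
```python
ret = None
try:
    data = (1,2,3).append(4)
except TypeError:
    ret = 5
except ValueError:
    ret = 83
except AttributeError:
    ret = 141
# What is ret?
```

Step-by-step execution trace:
1. `data = (1,2,3).append(4)` raises AttributeError.
2. `except TypeError` does not match AttributeError; skipped.
3. `except ValueError` does not match AttributeError; skipped.
4. `except AttributeError` matches → ret = 141.
Result: 141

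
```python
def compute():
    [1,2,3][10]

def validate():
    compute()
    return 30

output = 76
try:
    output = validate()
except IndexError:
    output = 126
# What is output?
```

Step-by-step execution trace:
1. output starts at 76.
2. try: `validate()` calls `compute()`.
3. `compute()` evaluates `[1,2,3][10]`, which raises IndexError; it propagates through validate (uncaught).
4. `return 30` in validate is not reached; the assignment to output does not complete.
5. `except IndexError` matches → output = 126.
Result: 126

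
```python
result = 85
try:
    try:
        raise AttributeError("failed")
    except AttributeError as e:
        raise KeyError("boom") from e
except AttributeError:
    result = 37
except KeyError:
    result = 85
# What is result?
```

Step-by-step execution trace:
1. Inner try raises AttributeError; inner `except AttributeError as e` catches it.
2. `raise KeyError(...) from e` raises KeyError (AttributeError is attached as __cause__, but only KeyError is active).
3. Outer `except AttributeError` does not match KeyError; skipped.
4. Outer `except KeyError` matches → result = 85.
Result: 85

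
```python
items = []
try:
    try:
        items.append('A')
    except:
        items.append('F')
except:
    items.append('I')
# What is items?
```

Step-by-step execution trace:
1. Inner try: `items.append('A')` → items = ['A']. No exception raised.
2. Inner `except` is skipped.
3. Inner try completes normally; outer `except` is skipped.
Result: ['A']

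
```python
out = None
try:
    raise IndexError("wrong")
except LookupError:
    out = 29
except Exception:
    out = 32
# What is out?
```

Step-by-step execution trace:
1. `raise IndexError(...)` raises IndexError.
2. `except LookupError` matches (IndexError is a subclass of LookupError) → out = 29.
3. `except Exception` is not reached.
Result: 29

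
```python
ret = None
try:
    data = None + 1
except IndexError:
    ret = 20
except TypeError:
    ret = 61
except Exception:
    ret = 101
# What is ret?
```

Step-by-step execution trace:
1. `data = None + 1` raises TypeError.
2. `except IndexError` does not match TypeError; skipped.
3. `except TypeError` matches → ret = 61.
4. Remaining except clauses are skipped.
Result: 61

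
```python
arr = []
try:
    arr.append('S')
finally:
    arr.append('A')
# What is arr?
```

Step-by-step execution trace:
1. try: `arr.append('S')` → arr = ['S'].
2. The try body completes without raising.
3. finally always runs: `arr.append('A')` → arr = ['S', 'A'].
Result: ['S', 'A']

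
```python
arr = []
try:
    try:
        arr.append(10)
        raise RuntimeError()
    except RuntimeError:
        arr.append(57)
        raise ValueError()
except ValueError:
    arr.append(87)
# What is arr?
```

Step-by-step execution trace:
1. Inner try: `arr.append(10)` → arr = [10].
2. `raise RuntimeError()` raises RuntimeError.
3. Inner `except RuntimeError` matches → `arr.append(57)` → arr = [10, 57].
4. `raise ValueError()` raises ValueError; propagates to outer try.
5. Outer `except ValueError` matches → `arr.append(87)` → arr = [10, 57, 87].
Result: [10, 57, 87]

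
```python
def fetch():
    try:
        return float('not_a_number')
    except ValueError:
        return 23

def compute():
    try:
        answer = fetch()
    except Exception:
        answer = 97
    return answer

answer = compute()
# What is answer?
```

Step-by-step execution trace:
1. `compute()` calls `fetch()`.
2. In fetch: `float('not_a_number')` raises ValueError; `except ValueError` catches it → returns 23.
3. In compute: `answer = fetch()` → answer = 23. No exception reaches compute.
4. `except Exception` is skipped; compute returns 23.
5. answer = 23.
Result: 23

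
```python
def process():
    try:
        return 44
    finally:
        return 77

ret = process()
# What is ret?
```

Step-by-step execution trace:
1. `process()` enters try: `return 44` sets pending return value 44.
2. Before returning, `finally: return 77` runs and overrides the pending return.
3. process() returns 77 → ret = 77.
Result: 77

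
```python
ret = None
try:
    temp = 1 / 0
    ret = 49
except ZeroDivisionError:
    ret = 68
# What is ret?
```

Step-by-step execution trace:
1. `temp = 1 / 0` raises ZeroDivisionError.
2. `ret = 49` is not reached.
3. `except ZeroDivisionError` matches → ret = 68.
Result: 68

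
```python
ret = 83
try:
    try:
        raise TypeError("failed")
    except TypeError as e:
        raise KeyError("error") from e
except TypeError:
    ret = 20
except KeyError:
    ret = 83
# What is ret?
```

Step-by-step execution trace:
1. Inner try raises TypeError; inner `except TypeError as e` catches it.
2. `raise KeyError(...) from e` raises KeyError (TypeError is attached as __cause__, but only KeyError is active).
3. Outer `except TypeError` does not match KeyError; skipped.
4. Outer `except KeyError` matches → ret = 83.
Result: 83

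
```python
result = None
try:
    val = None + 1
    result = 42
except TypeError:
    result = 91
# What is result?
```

Step-by-step execution trace:
1. `val = None + 1` raises TypeError.
2. `result = 42` is not reached.
3. `except TypeError` matches → result = 91.
Result: 91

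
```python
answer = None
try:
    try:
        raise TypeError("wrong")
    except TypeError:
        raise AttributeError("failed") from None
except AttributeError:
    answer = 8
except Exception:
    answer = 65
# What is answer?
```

Step-by-step execution trace:
1. Inner try raises TypeError; inner `except TypeError` catches it.
2. `raise AttributeError(...) from None` raises AttributeError (from None suppresses __context__, but the active exception is still AttributeError).
3. Outer `except AttributeError` matches → answer = 8.
4. `except Exception` is not reached.
Result: 8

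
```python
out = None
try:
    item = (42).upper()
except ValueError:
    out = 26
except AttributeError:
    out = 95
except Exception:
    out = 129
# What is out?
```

Step-by-step execution trace:
1. `item = (42).upper()` raises AttributeError.
2. `except ValueError` does not match AttributeError; skipped.
3. `except AttributeError` matches → out = 95.
4. Remaining except clauses are skipped.
Result: 95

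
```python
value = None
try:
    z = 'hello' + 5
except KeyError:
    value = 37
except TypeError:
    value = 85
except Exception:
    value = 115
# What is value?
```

Step-by-step execution trace:
1. `z = 'hello' + 5` raises TypeError.
2. `except KeyError` does not match TypeError; skipped.
3. `except TypeError` matches → value = 85.
4. Remaining except clauses are skipped.
Result: 85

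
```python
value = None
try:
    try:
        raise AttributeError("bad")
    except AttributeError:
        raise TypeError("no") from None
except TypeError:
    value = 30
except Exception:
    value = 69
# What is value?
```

Step-by-step execution trace:
1. Inner try raises AttributeError; inner `except AttributeError` catches it.
2. `raise TypeError(...) from None` raises TypeError (from None suppresses __context__, but the active exception is still TypeError).
3. Outer `except TypeError` matches → value = 30.
4. `except Exception` is not reached.
Result: 30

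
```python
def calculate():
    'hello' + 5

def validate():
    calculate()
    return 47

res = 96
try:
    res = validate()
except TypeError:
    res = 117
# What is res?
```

Step-by-step execution trace:
1. res starts at 96.
2. try: `validate()` calls `calculate()`.
3. `calculate()` evaluates `'hello' + 5`, which raises TypeError; it propagates through validate (uncaught).
4. `return 47` in validate is not reached; the assignment to res does not complete.
5. `except TypeError` matches → res = 117.
Result: 117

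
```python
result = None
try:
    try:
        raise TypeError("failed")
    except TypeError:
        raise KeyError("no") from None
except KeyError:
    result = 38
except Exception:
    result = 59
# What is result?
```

Step-by-step execution trace:
1. Inner try raises TypeError; inner `except TypeError` catches it.
2. `raise KeyError(...) from None` raises KeyError (from None suppresses __context__, but the active exception is still KeyError).
3. Outer `except KeyError` matches → result = 38.
4. `except Exception` is not reached.
Result: 38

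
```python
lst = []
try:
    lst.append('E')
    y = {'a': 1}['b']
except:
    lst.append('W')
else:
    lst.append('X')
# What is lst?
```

Step-by-step execution trace:
1. try: `lst.append('E')` → lst = ['E'].
2. `y = {'a': 1}['b']` raises KeyError.
3. bare `except` matches → `lst.append('W')` → lst = ['E', 'W'].
4. `else` is skipped (an exception was raised).
Result: ['E', 'W']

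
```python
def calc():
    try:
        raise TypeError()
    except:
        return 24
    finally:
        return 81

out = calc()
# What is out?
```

Step-by-step execution trace:
1. `calc()` enters try: `raise TypeError()` raises TypeError.
2. bare `except` matches → `return 24` sets pending return value 24.
3. Before returning, `finally: return 81` runs and overrides the pending return.
4. calc() returns 81 → out = 81.
Result: 81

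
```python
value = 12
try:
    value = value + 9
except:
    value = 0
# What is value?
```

Step-by-step execution trace:
1. value starts at 12.
2. try: `value = value + 9` → value = 21. No exception raised.
3. `except` is skipped.
Result: 21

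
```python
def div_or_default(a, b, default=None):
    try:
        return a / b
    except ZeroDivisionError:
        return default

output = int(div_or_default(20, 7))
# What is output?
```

Step-by-step execution trace:
1. `div_or_default(20, 7)` enters try: `return 20 / 7` → returns 2.857142857142857. No exception raised.
2. `except ZeroDivisionError` is skipped.
3. `int(2.857142857142857)` → 2 → output = 2.
Result: 2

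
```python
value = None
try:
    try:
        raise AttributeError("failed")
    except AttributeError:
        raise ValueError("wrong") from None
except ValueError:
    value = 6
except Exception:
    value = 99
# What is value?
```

Step-by-step execution trace:
1. Inner try raises AttributeError; inner `except AttributeError` catches it.
2. `raise ValueError(...) from None` raises ValueError (from None suppresses __context__, but the active exception is still ValueError).
3. Outer `except ValueError` matches → value = 6.
4. `except Exception` is not reached.
Result: 6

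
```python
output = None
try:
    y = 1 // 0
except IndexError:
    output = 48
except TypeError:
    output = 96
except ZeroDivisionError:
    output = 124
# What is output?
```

Step-by-step execution trace:
1. `y = 1 // 0` raises ZeroDivisionError.
2. `except IndexError` does not match ZeroDivisionError; skipped.
3. `except TypeError` does not match ZeroDivisionError; skipped.
4. `except ZeroDivisionError` matches → output = 124.
Result: 124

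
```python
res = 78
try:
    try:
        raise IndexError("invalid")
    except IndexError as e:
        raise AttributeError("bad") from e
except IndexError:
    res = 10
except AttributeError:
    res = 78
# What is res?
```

Step-by-step execution trace:
1. Inner try raises IndexError; inner `except IndexError as e` catches it.
2. `raise AttributeError(...) from e` raises AttributeError (IndexError is attached as __cause__, but only AttributeError is active).
3. Outer `except IndexError` does not match AttributeError; skipped.
4. Outer `except AttributeError` matches → res = 78.
Result: 78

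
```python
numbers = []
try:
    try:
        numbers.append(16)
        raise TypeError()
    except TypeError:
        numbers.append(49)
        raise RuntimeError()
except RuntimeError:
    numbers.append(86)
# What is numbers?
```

Step-by-step execution trace:
1. Inner try: `numbers.append(16)` → numbers = [16].
2. `raise TypeError()` raises TypeError.
3. Inner `except TypeError` matches → `numbers.append(49)` → numbers = [16, 49].
4. `raise RuntimeError()` raises RuntimeError; propagates to outer try.
5. Outer `except RuntimeError` matches → `numbers.append(86)` → numbers = [16, 49, 86].
Result: [16, 49, 86]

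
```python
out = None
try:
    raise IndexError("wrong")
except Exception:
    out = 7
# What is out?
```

Step-by-step execution trace:
1. `raise IndexError(...)` raises IndexError.
2. `except Exception` matches (IndexError is a subclass of Exception) → out = 7.
Result: 7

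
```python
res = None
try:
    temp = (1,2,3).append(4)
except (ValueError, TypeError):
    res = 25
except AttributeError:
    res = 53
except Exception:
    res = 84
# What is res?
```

Step-by-step execution trace:
1. `temp = (1,2,3).append(4)` raises AttributeError.
2. `except (ValueError, TypeError)` does not match AttributeError; skipped.
3. `except AttributeError` matches (exact type match) → res = 53.
4. `except Exception` is not reached.
Result: 53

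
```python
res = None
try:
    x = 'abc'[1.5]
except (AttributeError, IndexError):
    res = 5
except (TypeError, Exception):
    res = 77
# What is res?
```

Step-by-step execution trace:
1. `x = 'abc'[1.5]` raises TypeError.
2. `except (AttributeError, IndexError)` does not match TypeError; skipped.
3. `except (TypeError, Exception)` matches (TypeError is in the tuple) → res = 77.
Result: 77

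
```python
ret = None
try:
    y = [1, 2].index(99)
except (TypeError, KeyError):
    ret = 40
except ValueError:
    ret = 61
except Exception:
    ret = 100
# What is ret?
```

Step-by-step execution trace:
1. `y = [1, 2].index(99)` raises ValueError.
2. `except (TypeError, KeyError)` does not match ValueError; skipped.
3. `except ValueError` matches (exact type match) → ret = 61.
4. `except Exception` is not reached.
Result: 61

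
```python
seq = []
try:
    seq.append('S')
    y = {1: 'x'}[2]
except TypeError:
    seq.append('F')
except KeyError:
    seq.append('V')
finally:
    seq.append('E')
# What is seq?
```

Step-by-step execution trace:
1. try: `seq.append('S')` → seq = ['S'].
2. `y = {1: 'x'}[2]` raises KeyError.
3. `except TypeError` does not match KeyError; skipped.
4. `except KeyError` matches → `seq.append('V')` → seq = ['S', 'V'].
5. finally always runs: `seq.append('E')` → seq = ['S', 'V', 'E'].
Result: ['S', 'V', 'E']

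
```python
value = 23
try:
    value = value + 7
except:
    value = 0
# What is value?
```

Step-by-step execution trace:
1. value starts at 23.
2. try: `value = value + 7` → value = 30. No exception raised.
3. `except` is skipped.
Result: 30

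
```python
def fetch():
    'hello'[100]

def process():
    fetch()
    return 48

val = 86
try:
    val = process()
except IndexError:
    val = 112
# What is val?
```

Step-by-step execution trace:
1. val starts at 86.
2. try: `process()` calls `fetch()`.
3. `fetch()` evaluates `'hello'[100]`, which raises IndexError; it propagates through process (uncaught).
4. `return 48` in process is not reached; the assignment to val does not complete.
5. `except IndexError` matches → val = 112.
Result: 112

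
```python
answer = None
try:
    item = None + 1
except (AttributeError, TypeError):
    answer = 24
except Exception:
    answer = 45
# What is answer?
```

Step-by-step execution trace:
1. `item = None + 1` raises TypeError.
2. `except (AttributeError, TypeError)` matches (TypeError is in the tuple) → answer = 24.
3. `except Exception` is not reached.
Result: 24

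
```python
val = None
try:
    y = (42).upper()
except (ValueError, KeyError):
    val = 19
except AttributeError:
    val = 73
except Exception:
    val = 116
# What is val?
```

Step-by-step execution trace:
1. `y = (42).upper()` raises AttributeError.
2. `except (ValueError, KeyError)` does not match AttributeError; skipped.
3. `except AttributeError` matches (exact type match) → val = 73.
4. `except Exception` is not reached.
Result: 73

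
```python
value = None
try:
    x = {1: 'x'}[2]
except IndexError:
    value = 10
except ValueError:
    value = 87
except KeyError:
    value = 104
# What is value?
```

Step-by-step execution trace:
1. `x = {1: 'x'}[2]` raises KeyError.
2. `except IndexError` does not match KeyError; skipped.
3. `except ValueError` does not match KeyError; skipped.
4. `except KeyError` matches → value = 104.
Result: 104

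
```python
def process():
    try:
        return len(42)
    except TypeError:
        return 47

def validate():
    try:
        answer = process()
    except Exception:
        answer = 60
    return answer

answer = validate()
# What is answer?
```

Step-by-step execution trace:
1. `validate()` calls `process()`.
2. In process: `len(42)` raises TypeError; `except TypeError` catches it → returns 47.
3. In validate: `answer = process()` → answer = 47. No exception reaches validate.
4. `except Exception` is skipped; validate returns 47.
5. answer = 47.
Result: 47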